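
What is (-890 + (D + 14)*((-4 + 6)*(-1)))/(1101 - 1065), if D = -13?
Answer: -223/9 ≈ -24.778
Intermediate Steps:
(-890 + (D + 14)*((-4 + 6)*(-1)))/(1101 - 1065) = (-890 + (-13 + 14)*((-4 + 6)*(-1)))/(1101 - 1065) = (-890 + 1*(2*(-1)))/36 = (-890 + 1*(-2))*(1/36) = (-890 - 2)*(1/36) = -892*1/36 = -223/9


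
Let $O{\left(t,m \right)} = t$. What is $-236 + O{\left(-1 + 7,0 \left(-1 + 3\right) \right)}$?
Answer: $-230$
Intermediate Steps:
$-236 + O{\left(-1 + 7,0 \left(-1 + 3\right) \right)} = -236 + \left(-1 + 7\right) = -236 + 6 = -230$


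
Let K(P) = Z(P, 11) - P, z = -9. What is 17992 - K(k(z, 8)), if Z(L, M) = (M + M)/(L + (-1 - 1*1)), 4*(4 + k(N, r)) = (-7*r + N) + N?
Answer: 1761099/98 ≈ 17970.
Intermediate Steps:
k(N, r) = -4 + N/2 - 7*r/4 (k(N, r) = -4 + ((-7*r + N) + N)/4 = -4 + ((N - 7*r) + N)/4 = -4 + (-7*r + 2*N)/4 = -4 + (N/2 - 7*r/4) = -4 + N/2 - 7*r/4)
Z(L, M) = 2*M/(-2 + L) (Z(L, M) = (2*M)/(L + (-1 - 1)) = (2*M)/(L - 2) = (2*M)/(-2 + L) = 2*M/(-2 + L))
K(P) = -P + 22/(-2 + P) (K(P) = 2*11/(-2 + P) - P = 22/(-2 + P) - P = -P + 22/(-2 + P))
17992 - K(k(z, 8)) = 17992 - (22 - (-4 + (½)*(-9) - 7/4*8)*(-2 + (-4 + (½)*(-9) - 7/4*8)))/(-2 + (-4 + (½)*(-9) - 7/4*8)) = 17992 - (22 - (-4 - 9/2 - 14)*(-2 + (-4 - 9/2 - 14)))/(-2 + (-4 - 9/2 - 14)) = 17992 - (22 - 1*(-45/2)*(-2 - 45/2))/(-2 - 45/2) = 17992 - (22 - 1*(-45/2)*(-49/2))/(-49/2) = 17992 - (-2)*(22 - 2205/4)/49 = 17992 - (-2)*(-2117)/(49*4) = 17992 - 1*2117/98 = 17992 - 2117/98 = 1761099/98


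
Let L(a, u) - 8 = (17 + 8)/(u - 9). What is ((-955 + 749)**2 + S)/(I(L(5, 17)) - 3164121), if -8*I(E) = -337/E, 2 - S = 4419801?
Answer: 389585307/281606432 ≈ 1.3834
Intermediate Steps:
S = -4419799 (S = 2 - 1*4419801 = 2 - 4419801 = -4419799)
L(a, u) = 8 + 25/(-9 + u) (L(a, u) = 8 + (17 + 8)/(u - 9) = 8 + 25/(-9 + u))
I(E) = 337/(8*E) (I(E) = -(-337)/(8*E) = 337/(8*E))
((-955 + 749)**2 + S)/(I(L(5, 17)) - 3164121) = ((-955 + 749)**2 - 4419799)/(337/(8*(((-47 + 8*17)/(-9 + 17)))) - 3164121) = ((-206)**2 - 4419799)/(337/(8*(((-47 + 136)/8))) - 3164121) = (42436 - 4419799)/(337/(8*(((1/8)*89))) - 3164121) = -4377363/(337/(8*(89/8)) - 3164121) = -4377363/((337/8)*(8/89) - 3164121) = -4377363/(337/89 - 3164121) = -4377363/(-281606432/89) = -4377363*(-89/281606432) = 389585307/281606432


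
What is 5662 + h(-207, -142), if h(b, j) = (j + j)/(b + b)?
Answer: 1172176/207 ≈ 5662.7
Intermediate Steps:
h(b, j) = j/b (h(b, j) = (2*j)/((2*b)) = (2*j)*(1/(2*b)) = j/b)
5662 + h(-207, -142) = 5662 - 142/(-207) = 5662 - 142*(-1/207) = 5662 + 142/207 = 1172176/207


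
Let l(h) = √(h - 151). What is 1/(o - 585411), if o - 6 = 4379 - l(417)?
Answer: -290513/168795606205 + √266/337591212410 ≈ -1.7210e-6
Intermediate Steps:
l(h) = √(-151 + h)
o = 4385 - √266 (o = 6 + (4379 - √(-151 + 417)) = 6 + (4379 - √266) = 4385 - √266 ≈ 4368.7)
1/(o - 585411) = 1/((4385 - √266) - 585411) = 1/(-581026 - √266)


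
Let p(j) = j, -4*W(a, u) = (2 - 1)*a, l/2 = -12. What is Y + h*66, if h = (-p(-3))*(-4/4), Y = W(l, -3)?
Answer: -192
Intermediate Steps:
l = -24 (l = 2*(-12) = -24)
W(a, u) = -a/4 (W(a, u) = -(2 - 1)*a/4 = -a/4)
Y = 6 (Y = -¼*(-24) = 6)
h = -3 (h = (-1*(-3))*(-4/4) = 3*(-4*¼) = 3*(-1) = -3)
Y + h*66 = 6 - 3*66 = 6 - 198 = -192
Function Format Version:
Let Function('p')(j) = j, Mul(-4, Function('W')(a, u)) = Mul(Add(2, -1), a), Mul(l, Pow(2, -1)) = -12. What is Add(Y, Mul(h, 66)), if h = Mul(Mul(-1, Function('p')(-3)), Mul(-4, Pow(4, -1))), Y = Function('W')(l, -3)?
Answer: -192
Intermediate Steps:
l = -24 (l = Mul(2, -12) = -24)
Function('W')(a, u) = Mul(Rational(-1, 4), a) (Function('W')(a, u) = Mul(Rational(-1, 4), Mul(Add(2, -1), a)) = Mul(Rational(-1, 4), Mul(1, a)) = Mul(Rational(-1, 4), a))
Y = 6 (Y = Mul(Rational(-1, 4), -24) = 6)
h = -3 (h = Mul(Mul(-1, -3), Mul(-4, Pow(4, -1))) = Mul(3, Mul(-4, Rational(1, 4))) = Mul(3, -1) = -3)
Add(Y, Mul(h, 66)) = Add(6, Mul(-3, 66)) = Add(6, -198) = -192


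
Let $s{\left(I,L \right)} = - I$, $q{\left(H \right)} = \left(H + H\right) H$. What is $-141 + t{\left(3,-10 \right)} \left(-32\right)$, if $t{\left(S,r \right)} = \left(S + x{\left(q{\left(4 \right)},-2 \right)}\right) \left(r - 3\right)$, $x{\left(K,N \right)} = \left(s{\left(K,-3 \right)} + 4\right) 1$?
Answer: $-10541$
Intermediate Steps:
$q{\left(H \right)} = 2 H^{2}$ ($q{\left(H \right)} = 2 H H = 2 H^{2}$)
$x{\left(K,N \right)} = 4 - K$ ($x{\left(K,N \right)} = \left(- K + 4\right) 1 = \left(4 - K\right) 1 = 4 - K$)
$t{\left(S,r \right)} = \left(-28 + S\right) \left(-3 + r\right)$ ($t{\left(S,r \right)} = \left(S + \left(4 - 2 \cdot 4^{2}\right)\right) \left(r - 3\right) = \left(S + \left(4 - 2 \cdot 16\right)\right) \left(-3 + r\right) = \left(S + \left(4 - 32\right)\right) \left(-3 + r\right) = \left(S - 28\right) \left(-3 + r\right) = \left(-28 + S\right) \left(-3 + r\right)$)
$-141 + t{\left(3,-10 \right)} \left(-32\right) = -141 + \left(84 - -280 - 9 + 3 \left(-10\right)\right) \left(-32\right) = -141 + \left(84 + 280 - 9 - 30\right) \left(-32\right) = -141 + 325 \left(-32\right) = -141 - 10400 = -10541$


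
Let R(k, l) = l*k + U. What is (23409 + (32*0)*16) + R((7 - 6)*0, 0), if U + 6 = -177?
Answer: 23226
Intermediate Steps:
U = -183 (U = -6 - 177 = -183)
R(k, l) = -183 + k*l (R(k, l) = l*k - 183 = k*l - 183 = -183 + k*l)
(23409 + (32*0)*16) + R((7 - 6)*0, 0) = (23409 + (32*0)*16) + (-183 + ((7 - 6)*0)*0) = (23409 + 0*16) + (-183 + (1*0)*0) = (23409 + 0) + (-183 + 0*0) = 23409 + (-183 + 0) = 23409 - 183 = 23226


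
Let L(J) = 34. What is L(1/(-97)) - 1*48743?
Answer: -48709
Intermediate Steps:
L(1/(-97)) - 1*48743 = 34 - 1*48743 = 34 - 48743 = -48709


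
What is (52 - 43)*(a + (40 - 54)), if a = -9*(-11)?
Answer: 765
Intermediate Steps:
a = 99
(52 - 43)*(a + (40 - 54)) = (52 - 43)*(99 + (40 - 54)) = 9*(99 - 14) = 9*85 = 765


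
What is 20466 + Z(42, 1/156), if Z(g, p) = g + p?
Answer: 3199249/156 ≈ 20508.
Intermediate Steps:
20466 + Z(42, 1/156) = 20466 + (42 + 1/156) = 20466 + 6553/156 = 3199249/156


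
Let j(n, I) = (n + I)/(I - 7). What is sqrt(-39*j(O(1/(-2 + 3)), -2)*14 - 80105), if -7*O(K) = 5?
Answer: I*sqrt(722427)/3 ≈ 283.32*I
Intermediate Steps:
O(K) = -5/7 (O(K) = -1/7*5 = -5/7)
j(n, I) = (I + n)/(-7 + I)
sqrt(-39*j(O(1/(-2 + 3)), -2)*14 - 80105) = sqrt(-39*(-2 - 5/7)/(-7 - 2)*14 - 80105) = sqrt(-39*(-19)/((-9)*7)*14 - 80105) = sqrt(-(-13)*(-19)/(3*7)*14 - 80105) = sqrt(-39*19/63*14 - 80105) = sqrt(-247/21*14 - 80105) = sqrt(-494/3 - 80105) = sqrt(-240809/3) = I*sqrt(722427)/3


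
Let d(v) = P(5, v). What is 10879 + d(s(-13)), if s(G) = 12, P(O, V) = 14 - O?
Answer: 10888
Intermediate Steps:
d(v) = 9 (d(v) = 14 - 1*5 = 14 - 5 = 9)
10879 + d(s(-13)) = 10879 + 9 = 10888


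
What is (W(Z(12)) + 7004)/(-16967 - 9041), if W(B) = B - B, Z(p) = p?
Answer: -1751/6502 ≈ -0.26930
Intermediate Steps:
W(B) = 0
(W(Z(12)) + 7004)/(-16967 - 9041) = (0 + 7004)/(-16967 - 9041) = 7004/(-26008) = 7004*(-1/26008) = -1751/6502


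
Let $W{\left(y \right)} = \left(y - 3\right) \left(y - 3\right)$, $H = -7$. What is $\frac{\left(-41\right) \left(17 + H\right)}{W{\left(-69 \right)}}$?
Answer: $- \frac{205}{2592} \approx -0.07909$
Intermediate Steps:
$W{\left(y \right)} = \left(-3 + y\right)^{2}$ ($W{\left(y \right)} = \left(-3 + y\right) \left(-3 + y\right) = \left(-3 + y\right)^{2}$)
$\frac{\left(-41\right) \left(17 + H\right)}{W{\left(-69 \right)}} = \frac{\left(-41\right) \left(17 - 7\right)}{\left(-3 - 69\right)^{2}} = \frac{\left(-41\right) 10}{\left(-72\right)^{2}} = - \frac{410}{5184} = \left(-410\right) \frac{1}{5184} = - \frac{205}{2592}$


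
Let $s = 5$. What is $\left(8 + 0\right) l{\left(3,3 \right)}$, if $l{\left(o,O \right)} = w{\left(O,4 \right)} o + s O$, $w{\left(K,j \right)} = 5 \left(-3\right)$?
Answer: $-240$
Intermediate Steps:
$w{\left(K,j \right)} = -15$
$l{\left(o,O \right)} = - 15 o + 5 O$
$\left(8 + 0\right) l{\left(3,3 \right)} = \left(8 + 0\right) \left(\left(-15\right) 3 + 5 \cdot 3\right) = 8 \left(-45 + 15\right) = 8 \left(-30\right) = -240$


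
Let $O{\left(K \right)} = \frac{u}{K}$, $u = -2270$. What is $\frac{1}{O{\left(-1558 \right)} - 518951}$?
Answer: $- \frac{779}{404261694} \approx -1.927 \cdot 10^{-6}$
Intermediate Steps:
$O{\left(K \right)} = - \frac{2270}{K}$
$\frac{1}{O{\left(-1558 \right)} - 518951} = \frac{1}{- \frac{2270}{-1558} - 518951} = \frac{1}{\left(-2270\right) \left(- \frac{1}{1558}\right) - 518951} = \frac{1}{\frac{1135}{779} - 518951} = \frac{1}{- \frac{404261694}{779}} = - \frac{779}{404261694}$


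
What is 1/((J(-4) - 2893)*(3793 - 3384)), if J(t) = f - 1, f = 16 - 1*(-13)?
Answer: -1/1171785 ≈ -8.5340e-7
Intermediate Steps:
f = 29 (f = 16 + 13 = 29)
J(t) = 28 (J(t) = 29 - 1 = 28)
1/((J(-4) - 2893)*(3793 - 3384)) = 1/((28 - 2893)*(3793 - 3384)) = 1/(-2865*409) = 1/(-1171785) = -1/1171785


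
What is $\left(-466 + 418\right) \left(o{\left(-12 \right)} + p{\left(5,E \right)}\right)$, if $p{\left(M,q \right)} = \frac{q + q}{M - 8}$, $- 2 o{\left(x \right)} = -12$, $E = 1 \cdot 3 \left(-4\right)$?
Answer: $-672$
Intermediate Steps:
$E = -12$ ($E = 1 \left(-12\right) = -12$)
$o{\left(x \right)} = 6$ ($o{\left(x \right)} = \left(- \frac{1}{2}\right) \left(-12\right) = 6$)
$p{\left(M,q \right)} = \frac{2 q}{-8 + M}$
$\left(-466 + 418\right) \left(o{\left(-12 \right)} + p{\left(5,E \right)}\right) = \left(-466 + 418\right) \left(6 + 2 \left(-12\right) \frac{1}{-8 + 5}\right) = - 48 \left(6 + 2 \left(-12\right) \frac{1}{-3}\right) = - 48 \left(6 + 2 \left(-12\right) \left(- \frac{1}{3}\right)\right) = - 48 \left(6 + 8\right) = \left(-48\right) 14 = -672$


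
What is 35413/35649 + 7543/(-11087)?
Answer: 123723524/395240463 ≈ 0.31303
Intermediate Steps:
35413/35649 + 7543/(-11087) = 35413*(1/35649) + 7543*(-1/11087) = 35413/35649 - 7543/11087 = 123723524/395240463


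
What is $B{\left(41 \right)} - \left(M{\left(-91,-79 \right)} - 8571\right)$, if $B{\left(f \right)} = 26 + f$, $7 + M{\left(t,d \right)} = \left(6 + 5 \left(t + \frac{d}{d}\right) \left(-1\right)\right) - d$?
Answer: $8110$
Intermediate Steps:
$M{\left(t,d \right)} = -6 - d - 5 t$ ($M{\left(t,d \right)} = -7 - \left(-6 + d - 5 \left(t + \frac{d}{d}\right) \left(-1\right)\right) = -7 - \left(-6 + d - 5 \left(t + 1\right) \left(-1\right)\right) = -7 - \left(-6 + d - 5 \left(1 + t\right) \left(-1\right)\right) = -7 - \left(-6 + d - 5 \left(-1 - t\right)\right) = -7 - \left(-1 + d + 5 t\right) = -6 - d - 5 t$)
$B{\left(41 \right)} - \left(M{\left(-91,-79 \right)} - 8571\right) = \left(26 + 41\right) - \left(\left(-6 - -79 - -455\right) - 8571\right) = 67 - \left(\left(-6 + 79 + 455\right) - 8571\right) = 67 - \left(528 - 8571\right) = 67 - -8043 = 67 + 8043 = 8110$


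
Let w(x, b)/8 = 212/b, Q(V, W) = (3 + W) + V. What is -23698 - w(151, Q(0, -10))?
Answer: -164190/7 ≈ -23456.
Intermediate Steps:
Q(V, W) = 3 + V + W
w(x, b) = 1696/b (w(x, b) = 8*(212/b) = 1696/b)
-23698 - w(151, Q(0, -10)) = -23698 - 1696/(3 + 0 - 10) = -23698 - 1696/(-7) = -23698 - 1696*(-1)/7 = -23698 - 1*(-1696/7) = -23698 + 1696/7 = -164190/7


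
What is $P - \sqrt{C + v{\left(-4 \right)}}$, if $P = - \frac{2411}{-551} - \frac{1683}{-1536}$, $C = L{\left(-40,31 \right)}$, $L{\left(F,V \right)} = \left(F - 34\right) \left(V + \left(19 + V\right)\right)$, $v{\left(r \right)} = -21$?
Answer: $\frac{1543543}{282112} - i \sqrt{6015} \approx 5.4714 - 77.556 i$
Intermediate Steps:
$L{\left(F,V \right)} = \left(-34 + F\right) \left(19 + 2 V\right)$
$C = -5994$ ($C = -646 - 2108 + 19 \left(-40\right) + 2 \left(-40\right) 31 = -646 - 2108 - 760 - 2480 = -5994$)
$P = \frac{1543543}{282112}$ ($P = \left(-2411\right) \left(- \frac{1}{551}\right) - - \frac{561}{512} = \frac{2411}{551} + \frac{561}{512} = \frac{1543543}{282112} \approx 5.4714$)
$P - \sqrt{C + v{\left(-4 \right)}} = \frac{1543543}{282112} - \sqrt{-5994 - 21} = \frac{1543543}{282112} - \sqrt{-6015} = \frac{1543543}{282112} - i \sqrt{6015}$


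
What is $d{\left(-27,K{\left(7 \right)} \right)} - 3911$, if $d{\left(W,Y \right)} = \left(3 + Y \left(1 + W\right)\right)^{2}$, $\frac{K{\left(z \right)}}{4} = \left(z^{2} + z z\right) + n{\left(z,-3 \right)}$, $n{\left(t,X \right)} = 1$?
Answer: $105941938$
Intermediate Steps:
$K{\left(z \right)} = 4 + 8 z^{2}$ ($K{\left(z \right)} = 4 \left(\left(z^{2} + z z\right) + 1\right) = 4 \left(\left(z^{2} + z^{2}\right) + 1\right) = 4 \left(2 z^{2} + 1\right) = 4 \left(1 + 2 z^{2}\right) = 4 + 8 z^{2}$)
$d{\left(-27,K{\left(7 \right)} \right)} - 3911 = \left(3 + \left(4 + 8 \cdot 7^{2}\right) - 27 \left(4 + 8 \cdot 7^{2}\right)\right)^{2} - 3911 = \left(3 + \left(4 + 8 \cdot 49\right) - 27 \left(4 + 8 \cdot 49\right)\right)^{2} - 3911 = \left(3 + \left(4 + 392\right) - 27 \left(4 + 392\right)\right)^{2} - 3911 = \left(3 + 396 - 10692\right)^{2} - 3911 = \left(-10293\right)^{2} - 3911 = 105945849 - 3911 = 105941938$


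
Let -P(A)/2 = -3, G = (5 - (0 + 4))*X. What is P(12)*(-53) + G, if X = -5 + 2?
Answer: -321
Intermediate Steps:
X = -3
G = -3 (G = (5 - (0 + 4))*(-3) = (5 - 1*4)*(-3) = (5 - 4)*(-3) = 1*(-3) = -3)
P(A) = 6 (P(A) = -2*(-3) = 6)
P(12)*(-53) + G = 6*(-53) - 3 = -318 - 3 = -321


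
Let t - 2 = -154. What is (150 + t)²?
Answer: 4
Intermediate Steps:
t = -152 (t = 2 - 154 = -152)
(150 + t)² = (150 - 152)² = (-2)² = 4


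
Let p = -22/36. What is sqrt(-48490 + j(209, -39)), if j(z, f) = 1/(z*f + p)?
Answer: 2*I*sqrt(260990145383803)/146729 ≈ 220.2*I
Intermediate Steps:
p = -11/18 (p = -22*1/36 = -11/18 ≈ -0.61111)
j(z, f) = 1/(-11/18 + f*z) (j(z, f) = 1/(z*f - 11/18) = 1/(f*z - 11/18) = 1/(-11/18 + f*z))
sqrt(-48490 + j(209, -39)) = sqrt(-48490 + 18/(-11 + 18*(-39)*209)) = sqrt(-48490 + 18/(-11 - 146718)) = sqrt(-48490 + 18/(-146729)) = sqrt(-48490 + 18*(-1/146729)) = sqrt(-48490 - 18/146729) = sqrt(-7114889228/146729) = 2*I*sqrt(260990145383803)/146729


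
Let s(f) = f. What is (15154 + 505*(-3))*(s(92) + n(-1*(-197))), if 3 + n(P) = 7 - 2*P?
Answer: -4064422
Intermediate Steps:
n(P) = 4 - 2*P (n(P) = -3 + (7 - 2*P) = 4 - 2*P)
(15154 + 505*(-3))*(s(92) + n(-1*(-197))) = (15154 + 505*(-3))*(92 + (4 - (-2)*(-197))) = (15154 - 1515)*(92 + (4 - 2*197)) = 13639*(92 + (4 - 394)) = 13639*(92 - 390) = 13639*(-298) = -4064422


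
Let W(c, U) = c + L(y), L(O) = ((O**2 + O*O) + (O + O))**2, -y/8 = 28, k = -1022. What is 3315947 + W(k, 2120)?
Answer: 9984124141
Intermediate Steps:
y = -224 (y = -8*28 = -224)
L(O) = (2*O + 2*O**2)**2 (L(O) = ((O**2 + O**2) + 2*O)**2 = (2*O**2 + 2*O)**2 = (2*O + 2*O**2)**2)
W(c, U) = 9980809216 + c (W(c, U) = c + 4*(-224)**2*(1 - 224)**2 = c + 4*50176*(-223)**2 = c + 4*50176*49729 = c + 9980809216 = 9980809216 + c)
3315947 + W(k, 2120) = 3315947 + (9980809216 - 1022) = 3315947 + 9980808194 = 9984124141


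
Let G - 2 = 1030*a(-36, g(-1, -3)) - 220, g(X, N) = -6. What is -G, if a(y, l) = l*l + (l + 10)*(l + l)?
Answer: 12578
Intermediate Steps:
a(y, l) = l² + 2*l*(10 + l) (a(y, l) = l² + (10 + l)*(2*l) = l² + 2*l*(10 + l))
G = -12578 (G = 2 + (1030*(-6*(20 + 3*(-6))) - 220) = 2 + (1030*(-6*(20 - 18)) - 220) = 2 + (1030*(-6*2) - 220) = 2 + (1030*(-12) - 220) = 2 + (-12360 - 220) = 2 - 12580 = -12578)
-G = -1*(-12578) = 12578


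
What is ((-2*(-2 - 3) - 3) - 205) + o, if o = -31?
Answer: -229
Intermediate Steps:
((-2*(-2 - 3) - 3) - 205) + o = ((-2*(-2 - 3) - 3) - 205) - 31 = ((-2*(-5) - 3) - 205) - 31 = ((10 - 3) - 205) - 31 = (7 - 205) - 31 = -198 - 31 = -229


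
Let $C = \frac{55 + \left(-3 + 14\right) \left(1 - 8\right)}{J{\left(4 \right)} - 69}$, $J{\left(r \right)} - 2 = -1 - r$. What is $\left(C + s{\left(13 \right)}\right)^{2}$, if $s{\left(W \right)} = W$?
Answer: $\frac{229441}{1296} \approx 177.04$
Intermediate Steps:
$J{\left(r \right)} = 1 - r$ ($J{\left(r \right)} = 2 - \left(1 + r\right) = 1 - r$)
$C = \frac{11}{36}$ ($C = \frac{55 + \left(-3 + 14\right) \left(1 - 8\right)}{\left(1 - 4\right) - 69} = \frac{55 + 11 \left(-7\right)}{\left(1 - 4\right) - 69} = \frac{55 - 77}{-3 - 69} = - \frac{22}{-72} = \left(-22\right) \left(- \frac{1}{72}\right) = \frac{11}{36} \approx 0.30556$)
$\left(C + s{\left(13 \right)}\right)^{2} = \left(\frac{11}{36} + 13\right)^{2} = \left(\frac{479}{36}\right)^{2} = \frac{229441}{1296}$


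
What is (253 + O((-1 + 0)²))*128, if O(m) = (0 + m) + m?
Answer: 32640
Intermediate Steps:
O(m) = 2*m (O(m) = m + m = 2*m)
(253 + O((-1 + 0)²))*128 = (253 + 2*(-1 + 0)²)*128 = (253 + 2*(-1)²)*128 = (253 + 2*1)*128 = (253 + 2)*128 = 255*128 = 32640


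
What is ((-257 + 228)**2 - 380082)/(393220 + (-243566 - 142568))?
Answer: -379241/7086 ≈ -53.520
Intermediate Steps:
((-257 + 228)**2 - 380082)/(393220 + (-243566 - 142568)) = ((-29)**2 - 380082)/(393220 - 386134) = (841 - 380082)/7086 = -379241*1/7086 = -379241/7086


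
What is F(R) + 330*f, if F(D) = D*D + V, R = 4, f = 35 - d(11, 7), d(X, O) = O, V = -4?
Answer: 9252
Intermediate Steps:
f = 28 (f = 35 - 1*7 = 35 - 7 = 28)
F(D) = -4 + D**2 (F(D) = D*D - 4 = D**2 - 4 = -4 + D**2)
F(R) + 330*f = (-4 + 4**2) + 330*28 = (-4 + 16) + 9240 = 12 + 9240 = 9252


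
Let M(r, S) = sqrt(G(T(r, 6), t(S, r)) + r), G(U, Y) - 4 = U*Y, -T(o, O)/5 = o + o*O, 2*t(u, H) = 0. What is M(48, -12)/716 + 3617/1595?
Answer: 3617/1595 + sqrt(13)/358 ≈ 2.2778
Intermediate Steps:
t(u, H) = 0 (t(u, H) = (1/2)*0 = 0)
T(o, O) = -5*o - 5*O*o (T(o, O) = -5*(o + o*O) = -5*(o + O*o) = -5*o - 5*O*o)
G(U, Y) = 4 + U*Y
M(r, S) = sqrt(4 + r) (M(r, S) = sqrt((4 - 5*r*(1 + 6)*0) + r) = sqrt((4 - 5*r*7*0) + r) = sqrt((4 - 35*r*0) + r) = sqrt((4 + 0) + r) = sqrt(4 + r))
M(48, -12)/716 + 3617/1595 = sqrt(4 + 48)/716 + 3617/1595 = sqrt(52)*(1/716) + 3617*(1/1595) = (2*sqrt(13))*(1/716) + 3617/1595 = sqrt(13)/358 + 3617/1595 = 3617/1595 + sqrt(13)/358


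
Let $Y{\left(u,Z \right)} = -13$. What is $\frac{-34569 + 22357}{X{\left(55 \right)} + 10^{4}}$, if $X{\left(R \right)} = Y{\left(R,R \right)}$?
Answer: $- \frac{12212}{9987} \approx -1.2228$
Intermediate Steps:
$X{\left(R \right)} = -13$
$\frac{-34569 + 22357}{X{\left(55 \right)} + 10^{4}} = \frac{-34569 + 22357}{-13 + 10^{4}} = - \frac{12212}{-13 + 10000} = - \frac{12212}{9987}$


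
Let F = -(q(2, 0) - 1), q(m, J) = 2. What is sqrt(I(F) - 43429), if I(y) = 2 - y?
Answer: I*sqrt(43426) ≈ 208.39*I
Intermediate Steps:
F = -1 (F = -(2 - 1) = -1*1 = -1)
sqrt(I(F) - 43429) = sqrt((2 - 1*(-1)) - 43429) = sqrt((2 + 1) - 43429) = sqrt(3 - 43429) = sqrt(-43426) = I*sqrt(43426)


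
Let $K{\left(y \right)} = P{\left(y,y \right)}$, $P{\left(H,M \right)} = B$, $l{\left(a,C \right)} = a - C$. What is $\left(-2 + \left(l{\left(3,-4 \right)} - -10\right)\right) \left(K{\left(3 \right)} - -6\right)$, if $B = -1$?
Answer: $75$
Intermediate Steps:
$P{\left(H,M \right)} = -1$
$K{\left(y \right)} = -1$
$\left(-2 + \left(l{\left(3,-4 \right)} - -10\right)\right) \left(K{\left(3 \right)} - -6\right) = \left(-2 + \left(\left(3 - -4\right) - -10\right)\right) \left(-1 - -6\right) = \left(-2 + \left(\left(3 + 4\right) + 10\right)\right) \left(-1 + 6\right) = \left(-2 + \left(7 + 10\right)\right) 5 = \left(-2 + 17\right) 5 = 15 \cdot 5 = 75$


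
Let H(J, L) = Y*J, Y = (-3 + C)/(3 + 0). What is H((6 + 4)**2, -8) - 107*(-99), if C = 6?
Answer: 10693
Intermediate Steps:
Y = 1 (Y = (-3 + 6)/(3 + 0) = 3/3 = 3*(1/3) = 1)
H(J, L) = J (H(J, L) = 1*J = J)
H((6 + 4)**2, -8) - 107*(-99) = (6 + 4)**2 - 107*(-99) = 10**2 + 10593 = 100 + 10593 = 10693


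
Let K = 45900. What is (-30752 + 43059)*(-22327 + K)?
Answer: 290112911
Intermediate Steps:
(-30752 + 43059)*(-22327 + K) = (-30752 + 43059)*(-22327 + 45900) = 12307*23573 = 290112911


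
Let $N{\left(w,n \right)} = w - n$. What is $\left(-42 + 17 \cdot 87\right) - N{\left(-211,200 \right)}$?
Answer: $1848$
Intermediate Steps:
$\left(-42 + 17 \cdot 87\right) - N{\left(-211,200 \right)} = \left(-42 + 17 \cdot 87\right) - \left(-211 - 200\right) = \left(-42 + 1479\right) - \left(-211 - 200\right) = 1437 - -411 = 1437 + 411 = 1848$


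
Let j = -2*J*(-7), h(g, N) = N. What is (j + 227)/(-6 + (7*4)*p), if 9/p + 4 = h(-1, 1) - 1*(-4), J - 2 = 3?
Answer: 99/82 ≈ 1.2073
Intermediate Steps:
J = 5 (J = 2 + 3 = 5)
p = 9 (p = 9/(-4 + (1 - 1*(-4))) = 9/(-4 + (1 + 4)) = 9/(-4 + 5) = 9/1 = 9*1 = 9)
j = 70 (j = -2*5*(-7) = -10*(-7) = 70)
(j + 227)/(-6 + (7*4)*p) = (70 + 227)/(-6 + (7*4)*9) = 297/(-6 + 28*9) = 297/(-6 + 252) = 297/246 = 297*(1/246) = 99/82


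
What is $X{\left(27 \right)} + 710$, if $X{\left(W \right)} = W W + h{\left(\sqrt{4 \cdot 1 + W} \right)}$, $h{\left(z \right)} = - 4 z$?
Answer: $1439 - 4 \sqrt{31} \approx 1416.7$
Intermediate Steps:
$X{\left(W \right)} = W^{2} - 4 \sqrt{4 + W}$ ($X{\left(W \right)} = W W - 4 \sqrt{4 \cdot 1 + W} = W^{2} - 4 \sqrt{4 + W}$)
$X{\left(27 \right)} + 710 = \left(27^{2} - 4 \sqrt{4 + 27}\right) + 710 = \left(729 - 4 \sqrt{31}\right) + 710 = 1439 - 4 \sqrt{31}$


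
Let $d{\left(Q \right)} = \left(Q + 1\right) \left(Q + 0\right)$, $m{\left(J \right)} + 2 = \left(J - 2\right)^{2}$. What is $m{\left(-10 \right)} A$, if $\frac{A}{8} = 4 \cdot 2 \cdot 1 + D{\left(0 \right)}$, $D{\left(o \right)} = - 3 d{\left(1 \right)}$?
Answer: $2272$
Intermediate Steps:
$m{\left(J \right)} = -2 + \left(-2 + J\right)^{2}$ ($m{\left(J \right)} = -2 + \left(J - 2\right)^{2} = -2 + \left(-2 + J\right)^{2}$)
$d{\left(Q \right)} = Q \left(1 + Q\right)$ ($d{\left(Q \right)} = \left(1 + Q\right) Q = Q \left(1 + Q\right)$)
$D{\left(o \right)} = -6$ ($D{\left(o \right)} = - 3 \cdot 1 \left(1 + 1\right) = - 3 \cdot 1 \cdot 2 = \left(-3\right) 2 = -6$)
$A = 16$ ($A = 8 \left(4 \cdot 2 \cdot 1 - 6\right) = 8 \left(8 \cdot 1 - 6\right) = 8 \left(8 - 6\right) = 8 \cdot 2 = 16$)
$m{\left(-10 \right)} A = \left(-2 + \left(-2 - 10\right)^{2}\right) 16 = \left(-2 + \left(-12\right)^{2}\right) 16 = \left(-2 + 144\right) 16 = 142 \cdot 16 = 2272$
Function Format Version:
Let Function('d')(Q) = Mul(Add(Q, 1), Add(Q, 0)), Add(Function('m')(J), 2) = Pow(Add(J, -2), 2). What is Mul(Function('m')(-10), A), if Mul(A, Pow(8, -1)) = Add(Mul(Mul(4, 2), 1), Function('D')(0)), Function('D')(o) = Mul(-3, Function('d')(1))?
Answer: 2272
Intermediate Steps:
Function('m')(J) = Add(-2, Pow(Add(-2, J), 2)) (Function('m')(J) = Add(-2, Pow(Add(J, -2), 2)) = Add(-2, Pow(Add(-2, J), 2)))
Function('d')(Q) = Mul(Q, Add(1, Q)) (Function('d')(Q) = Mul(Add(1, Q), Q) = Mul(Q, Add(1, Q)))
Function('D')(o) = -6 (Function('D')(o) = Mul(-3, Mul(1, Add(1, 1))) = Mul(-3, Mul(1, 2)) = Mul(-3, 2) = -6)
A = 16 (A = Mul(8, Add(Mul(Mul(4, 2), 1), -6)) = Mul(8, Add(Mul(8, 1), -6)) = Mul(8, Add(8, -6)) = Mul(8, 2) = 16)
Mul(Function('m')(-10), A) = Mul(Add(-2, Pow(Add(-2, -10), 2)), 16) = Mul(Add(-2, Pow(-12, 2)), 16) = Mul(Add(-2, 144), 16) = Mul(142, 16) = 2272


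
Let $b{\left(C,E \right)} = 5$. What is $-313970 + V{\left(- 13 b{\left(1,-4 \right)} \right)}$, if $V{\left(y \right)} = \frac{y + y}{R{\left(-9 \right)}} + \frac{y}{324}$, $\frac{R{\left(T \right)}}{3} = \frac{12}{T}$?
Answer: $- \frac{101715815}{324} \approx -3.1394 \cdot 10^{5}$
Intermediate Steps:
$R{\left(T \right)} = \frac{36}{T}$ ($R{\left(T \right)} = 3 \frac{12}{T} = \frac{36}{T}$)
$V{\left(y \right)} = - \frac{161 y}{324}$ ($V{\left(y \right)} = \frac{y + y}{36 \frac{1}{-9}} + \frac{y}{324} = \frac{2 y}{36 \left(- \frac{1}{9}\right)} + y \frac{1}{324} = \frac{2 y}{-4} + \frac{y}{324} = 2 y \left(- \frac{1}{4}\right) + \frac{y}{324} = - \frac{y}{2} + \frac{y}{324} = - \frac{161 y}{324}$)
$-313970 + V{\left(- 13 b{\left(1,-4 \right)} \right)} = -313970 - \frac{161 \left(\left(-13\right) 5\right)}{324} = -313970 - - \frac{10465}{324} = -313970 + \frac{10465}{324} = - \frac{101715815}{324}$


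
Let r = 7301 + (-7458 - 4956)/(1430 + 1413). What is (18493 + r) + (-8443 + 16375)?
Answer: 95870604/2843 ≈ 33722.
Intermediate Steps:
r = 20744329/2843 (r = 7301 - 12414/2843 = 20744329/2843 ≈ 7296.6)
(18493 + r) + (-8443 + 16375) = (18493 + 20744329/2843) + (-8443 + 16375) = 73319928/2843 + 7932 = 95870604/2843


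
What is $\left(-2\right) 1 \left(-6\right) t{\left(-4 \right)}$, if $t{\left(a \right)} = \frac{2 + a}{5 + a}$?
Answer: $-24$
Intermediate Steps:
$t{\left(a \right)} = \frac{2 + a}{5 + a}$
$\left(-2\right) 1 \left(-6\right) t{\left(-4 \right)} = \left(-2\right) 1 \left(-6\right) \frac{2 - 4}{5 - 4} = \left(-2\right) \left(-6\right) 1^{-1} \left(-2\right) = 12 \cdot 1 \left(-2\right) = 12 \left(-2\right) = -24$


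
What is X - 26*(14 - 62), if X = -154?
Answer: 1094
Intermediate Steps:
X - 26*(14 - 62) = -154 - 26*(14 - 62) = -154 - 26*(-48) = -154 + 1248 = 1094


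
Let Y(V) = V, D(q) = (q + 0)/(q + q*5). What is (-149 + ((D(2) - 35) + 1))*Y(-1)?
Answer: 1097/6 ≈ 182.83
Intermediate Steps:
D(q) = ⅙ (D(q) = q/(q + 5*q) = q/((6*q)) = q*(1/(6*q)) = ⅙)
(-149 + ((D(2) - 35) + 1))*Y(-1) = (-149 + ((⅙ - 35) + 1))*(-1) = (-149 + (-209/6 + 1))*(-1) = (-149 - 203/6)*(-1) = -1097/6*(-1) = 1097/6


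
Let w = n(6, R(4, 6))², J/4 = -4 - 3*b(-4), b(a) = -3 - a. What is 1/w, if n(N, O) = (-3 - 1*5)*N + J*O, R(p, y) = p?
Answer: 1/25600 ≈ 3.9063e-5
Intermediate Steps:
J = -28 (J = 4*(-4 - 3*(-3 - 1*(-4))) = 4*(-4 - 3*(-3 + 4)) = 4*(-4 - 3*1) = 4*(-4 - 3) = 4*(-7) = -28)
n(N, O) = -28*O - 8*N (n(N, O) = (-3 - 1*5)*N - 28*O = (-3 - 5)*N - 28*O = -8*N - 28*O = -28*O - 8*N)
w = 25600 (w = (-28*4 - 8*6)² = (-112 - 48)² = (-160)² = 25600)
1/w = 1/25600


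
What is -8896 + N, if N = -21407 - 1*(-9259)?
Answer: -21044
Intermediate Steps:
N = -12148 (N = -21407 + 9259 = -12148)
-8896 + N = -8896 - 12148 = -21044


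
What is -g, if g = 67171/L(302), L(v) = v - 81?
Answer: -5167/17 ≈ -303.94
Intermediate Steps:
L(v) = -81 + v
g = 5167/17 (g = 67171/(-81 + 302) = 67171/221 = 67171*(1/221) = 5167/17 ≈ 303.94)
-g = -1*5167/17 = -5167/17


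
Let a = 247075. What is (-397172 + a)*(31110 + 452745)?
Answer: -72625183935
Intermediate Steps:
(-397172 + a)*(31110 + 452745) = (-397172 + 247075)*(31110 + 452745) = -150097*483855 = -72625183935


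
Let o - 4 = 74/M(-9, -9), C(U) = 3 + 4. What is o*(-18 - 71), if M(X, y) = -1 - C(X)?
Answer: 1869/4 ≈ 467.25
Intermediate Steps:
C(U) = 7
M(X, y) = -8 (M(X, y) = -1 - 1*7 = -1 - 7 = -8)
o = -21/4 (o = 4 + 74/(-8) = 4 + 74*(-⅛) = 4 - 37/4 = -21/4 ≈ -5.2500)
o*(-18 - 71) = -21*(-18 - 71)/4 = -21/4*(-89) = 1869/4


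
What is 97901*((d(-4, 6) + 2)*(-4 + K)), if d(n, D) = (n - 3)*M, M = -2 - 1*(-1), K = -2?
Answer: -5286654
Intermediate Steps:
M = -1 (M = -2 + 1 = -1)
d(n, D) = 3 - n (d(n, D) = (n - 3)*(-1) = (-3 + n)*(-1) = 3 - n)
97901*((d(-4, 6) + 2)*(-4 + K)) = 97901*(((3 - 1*(-4)) + 2)*(-4 - 2)) = 97901*(((3 + 4) + 2)*(-6)) = 97901*((7 + 2)*(-6)) = 97901*(9*(-6)) = 97901*(-54) = -5286654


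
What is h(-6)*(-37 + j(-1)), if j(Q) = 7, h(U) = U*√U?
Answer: 180*I*√6 ≈ 440.91*I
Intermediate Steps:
h(U) = U^(3/2)
h(-6)*(-37 + j(-1)) = (-6)^(3/2)*(-37 + 7) = -6*I*√6*(-30) = 180*I*√6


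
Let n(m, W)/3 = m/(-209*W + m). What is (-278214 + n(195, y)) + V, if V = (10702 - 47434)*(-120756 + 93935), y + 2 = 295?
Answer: 60120922489251/61042 ≈ 9.8491e+8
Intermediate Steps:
y = 293 (y = -2 + 295 = 293)
n(m, W) = 3*m/(m - 209*W) (n(m, W) = 3*(m/(-209*W + m)) = 3*(m/(m - 209*W)) = 3*m/(m - 209*W))
V = 985188972 (V = -36732*(-26821) = 985188972)
(-278214 + n(195, y)) + V = (-278214 + 3*195/(195 - 209*293)) + 985188972 = (-278214 + 3*195/(195 - 61237)) + 985188972 = (-278214 + 3*195/(-61042)) + 985188972 = (-278214 + 3*195*(-1/61042)) + 985188972 = (-278214 - 585/61042) + 985188972 = -16982739573/61042 + 985188972 = 60120922489251/61042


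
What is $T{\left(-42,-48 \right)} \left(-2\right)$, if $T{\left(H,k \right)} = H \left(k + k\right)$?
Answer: $-8064$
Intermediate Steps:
$T{\left(H,k \right)} = 2 H k$ ($T{\left(H,k \right)} = H 2 k = 2 H k$)
$T{\left(-42,-48 \right)} \left(-2\right) = 2 \left(-42\right) \left(-48\right) \left(-2\right) = 4032 \left(-2\right) = -8064$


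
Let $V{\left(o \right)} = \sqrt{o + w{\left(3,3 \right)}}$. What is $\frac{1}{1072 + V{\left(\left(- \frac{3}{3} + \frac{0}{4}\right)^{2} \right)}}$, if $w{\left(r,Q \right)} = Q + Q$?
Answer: $\frac{1072}{1149177} - \frac{\sqrt{7}}{1149177} \approx 0.00093054$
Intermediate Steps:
$w{\left(r,Q \right)} = 2 Q$
$V{\left(o \right)} = \sqrt{6 + o}$ ($V{\left(o \right)} = \sqrt{o + 2 \cdot 3} = \sqrt{o + 6} = \sqrt{6 + o}$)
$\frac{1}{1072 + V{\left(\left(- \frac{3}{3} + \frac{0}{4}\right)^{2} \right)}} = \frac{1}{1072 + \sqrt{6 + \left(- \frac{3}{3} + \frac{0}{4}\right)^{2}}} = \frac{1}{1072 + \sqrt{6 + \left(\left(-3\right) \frac{1}{3} + 0 \cdot \frac{1}{4}\right)^{2}}} = \frac{1}{1072 + \sqrt{6 + \left(-1 + 0\right)^{2}}} = \frac{1}{1072 + \sqrt{6 + \left(-1\right)^{2}}} = \frac{1}{1072 + \sqrt{6 + 1}} = \frac{1}{1072 + \sqrt{7}}$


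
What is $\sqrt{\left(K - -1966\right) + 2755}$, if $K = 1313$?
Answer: $\sqrt{6034} \approx 77.679$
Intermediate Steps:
$\sqrt{\left(K - -1966\right) + 2755} = \sqrt{\left(1313 - -1966\right) + 2755} = \sqrt{\left(1313 + 1966\right) + 2755} = \sqrt{3279 + 2755} = \sqrt{6034}$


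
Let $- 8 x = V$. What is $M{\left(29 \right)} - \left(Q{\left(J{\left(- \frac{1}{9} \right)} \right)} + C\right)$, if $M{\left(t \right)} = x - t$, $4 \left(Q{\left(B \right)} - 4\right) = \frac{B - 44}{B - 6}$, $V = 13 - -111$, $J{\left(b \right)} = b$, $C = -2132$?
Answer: $\frac{457973}{220} \approx 2081.7$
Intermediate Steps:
$V = 124$ ($V = 13 + 111 = 124$)
$Q{\left(B \right)} = 4 + \frac{-44 + B}{4 \left(-6 + B\right)}$ ($Q{\left(B \right)} = 4 + \frac{\left(B - 44\right) \frac{1}{B - 6}}{4} = 4 + \frac{\left(-44 + B\right) \frac{1}{-6 + B}}{4} = 4 + \frac{\frac{1}{-6 + B} \left(-44 + B\right)}{4} = 4 + \frac{-44 + B}{4 \left(-6 + B\right)}$)
$x = - \frac{31}{2}$ ($x = \left(- \frac{1}{8}\right) 124 = - \frac{31}{2} \approx -15.5$)
$M{\left(t \right)} = - \frac{31}{2} - t$
$M{\left(29 \right)} - \left(Q{\left(J{\left(- \frac{1}{9} \right)} \right)} + C\right) = \left(- \frac{31}{2} - 29\right) - \left(\frac{-140 + 17 \left(- \frac{1}{9}\right)}{4 \left(-6 - \frac{1}{9}\right)} - 2132\right) = \left(- \frac{31}{2} - 29\right) - \left(\frac{-140 + 17 \left(\left(-1\right) \frac{1}{9}\right)}{4 \left(-6 - \frac{1}{9}\right)} - 2132\right) = - \frac{89}{2} - \left(\frac{-140 + 17 \left(- \frac{1}{9}\right)}{4 \left(-6 - \frac{1}{9}\right)} - 2132\right) = - \frac{89}{2} - \left(\frac{-140 - \frac{17}{9}}{4 \left(- \frac{55}{9}\right)} - 2132\right) = - \frac{89}{2} - \left(\frac{1}{4} \left(- \frac{9}{55}\right) \left(- \frac{1277}{9}\right) - 2132\right) = - \frac{89}{2} - \left(\frac{1277}{220} - 2132\right) = - \frac{89}{2} - - \frac{467763}{220} = - \frac{89}{2} + \frac{467763}{220} = \frac{457973}{220}$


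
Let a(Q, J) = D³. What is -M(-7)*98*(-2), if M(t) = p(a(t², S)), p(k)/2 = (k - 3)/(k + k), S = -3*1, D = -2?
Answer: 539/2 ≈ 269.50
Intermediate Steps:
S = -3
a(Q, J) = -8 (a(Q, J) = (-2)³ = -8)
p(k) = (-3 + k)/k (p(k) = 2*((k - 3)/(k + k)) = 2*((-3 + k)/((2*k))) = 2*((-3 + k)*(1/(2*k))) = 2*((-3 + k)/(2*k)) = (-3 + k)/k)
M(t) = 11/8 (M(t) = (-3 - 8)/(-8) = -⅛*(-11) = 11/8)
-M(-7)*98*(-2) = -(11/8)*98*(-2) = -539*(-2)/4 = -1*(-539/2) = 539/2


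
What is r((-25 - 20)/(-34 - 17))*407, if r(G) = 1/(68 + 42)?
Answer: 37/10 ≈ 3.7000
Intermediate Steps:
r(G) = 1/110
r((-25 - 20)/(-34 - 17))*407 = (1/110)*407 = 37/10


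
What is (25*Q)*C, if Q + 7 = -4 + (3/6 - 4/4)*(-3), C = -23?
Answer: 10925/2 ≈ 5462.5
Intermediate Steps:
Q = -19/2 (Q = -7 + (-4 + (3/6 - 4/4)*(-3)) = -7 + (-4 + (3*(⅙) - 4*¼)*(-3)) = -7 + (-4 + (½ - 1)*(-3)) = -7 + (-4 - ½*(-3)) = -7 + (-4 + 3/2) = -7 - 5/2 = -19/2 ≈ -9.5000)
(25*Q)*C = (25*(-19/2))*(-23) = -475/2*(-23) = 10925/2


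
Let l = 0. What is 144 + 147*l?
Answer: 144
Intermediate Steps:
144 + 147*l = 144 + 147*0 = 144 + 0 = 144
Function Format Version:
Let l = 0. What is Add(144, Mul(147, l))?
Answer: 144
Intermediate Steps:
Add(144, Mul(147, l)) = Add(144, Mul(147, 0)) = Add(144, 0) = 144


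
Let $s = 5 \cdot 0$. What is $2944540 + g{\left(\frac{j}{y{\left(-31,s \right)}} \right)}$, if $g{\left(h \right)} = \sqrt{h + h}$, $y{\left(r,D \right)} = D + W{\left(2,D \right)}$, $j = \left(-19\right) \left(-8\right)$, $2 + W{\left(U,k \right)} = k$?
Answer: $2944540 + 2 i \sqrt{38} \approx 2.9445 \cdot 10^{6} + 12.329 i$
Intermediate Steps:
$W{\left(U,k \right)} = -2 + k$
$s = 0$
$j = 152$
$y{\left(r,D \right)} = -2 + 2 D$ ($y{\left(r,D \right)} = D + \left(-2 + D\right) = -2 + 2 D$)
$g{\left(h \right)} = \sqrt{2} \sqrt{h}$ ($g{\left(h \right)} = \sqrt{2 h} = \sqrt{2} \sqrt{h}$)
$2944540 + g{\left(\frac{j}{y{\left(-31,s \right)}} \right)} = 2944540 + \sqrt{2} \sqrt{\frac{152}{-2 + 2 \cdot 0}} = 2944540 + \sqrt{2} \sqrt{\frac{152}{-2 + 0}} = 2944540 + \sqrt{2} \sqrt{\frac{152}{-2}} = 2944540 + \sqrt{2} \sqrt{152 \left(- \frac{1}{2}\right)} = 2944540 + \sqrt{2} \sqrt{-76} = 2944540 + \sqrt{2} \cdot 2 i \sqrt{19} = 2944540 + 2 i \sqrt{38}$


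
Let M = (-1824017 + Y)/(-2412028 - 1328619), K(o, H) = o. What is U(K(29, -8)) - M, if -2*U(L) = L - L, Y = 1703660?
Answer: -120357/3740647 ≈ -0.032175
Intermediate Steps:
M = 120357/3740647 (M = (-1824017 + 1703660)/(-2412028 - 1328619) = -120357/(-3740647) = -120357*(-1/3740647) = 120357/3740647 ≈ 0.032175)
U(L) = 0 (U(L) = -(L - L)/2 = -½*0 = 0)
U(K(29, -8)) - M = 0 - 1*120357/3740647 = 0 - 120357/3740647 = -120357/3740647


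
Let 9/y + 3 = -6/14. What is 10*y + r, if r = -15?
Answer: -165/4 ≈ -41.250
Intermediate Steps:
y = -21/8 (y = 9/(-3 - 6/14) = 9/(-3 - 6*1/14) = 9/(-3 - 3/7) = 9/(-24/7) = 9*(-7/24) = -21/8 ≈ -2.6250)
10*y + r = 10*(-21/8) - 15 = -105/4 - 15 = -165/4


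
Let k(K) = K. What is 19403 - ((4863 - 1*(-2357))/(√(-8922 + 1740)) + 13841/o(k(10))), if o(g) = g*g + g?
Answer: 2120489/110 + 190*I*√798/63 ≈ 19277.0 + 85.195*I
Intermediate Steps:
o(g) = g + g² (o(g) = g² + g = g + g²)
19403 - ((4863 - 1*(-2357))/(√(-8922 + 1740)) + 13841/o(k(10))) = 19403 - ((4863 - 1*(-2357))/(√(-8922 + 1740)) + 13841/((10*(1 + 10)))) = 19403 - ((4863 + 2357)/(√(-7182)) + 13841/((10*11))) = 19403 - (7220/((3*I*√798)) + 13841/110) = 19403 - (7220*(-I*√798/2394) + 13841*(1/110)) = 19403 - (-190*I*√798/63 + 13841/110) = 19403 - (13841/110 - 190*I*√798/63) = 19403 + (-13841/110 + 190*I*√798/63) = 2120489/110 + 190*I*√798/63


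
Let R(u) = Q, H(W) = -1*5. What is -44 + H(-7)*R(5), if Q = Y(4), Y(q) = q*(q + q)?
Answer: -204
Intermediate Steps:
Y(q) = 2*q² (Y(q) = q*(2*q) = 2*q²)
Q = 32 (Q = 2*4² = 2*16 = 32)
H(W) = -5
R(u) = 32
-44 + H(-7)*R(5) = -44 - 5*32 = -44 - 160 = -204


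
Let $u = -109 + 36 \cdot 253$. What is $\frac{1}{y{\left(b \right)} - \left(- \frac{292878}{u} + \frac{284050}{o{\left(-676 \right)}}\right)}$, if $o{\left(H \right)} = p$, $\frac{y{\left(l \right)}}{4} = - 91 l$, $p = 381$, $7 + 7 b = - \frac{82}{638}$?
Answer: $- \frac{1093729461}{374393499296} \approx -0.0029213$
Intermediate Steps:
$b = - \frac{2274}{2233}$ ($b = -1 + \frac{\left(-82\right) \frac{1}{638}}{7} = -1 + \frac{1}{7} \left(- \frac{41}{319}\right) = -1 - \frac{41}{2233} = - \frac{2274}{2233} \approx -1.0184$)
$y{\left(l \right)} = - 364 l$ ($y{\left(l \right)} = 4 \left(- 91 l\right) = - 364 l$)
$o{\left(H \right)} = 381$
$u = 8999$ ($u = -109 + 9108 = 8999$)
$\frac{1}{y{\left(b \right)} - \left(- \frac{292878}{u} + \frac{284050}{o{\left(-676 \right)}}\right)} = \frac{1}{\left(-364\right) \left(- \frac{2274}{2233}\right) + \left(- \frac{284050}{381} + \frac{292878}{8999}\right)} = \frac{1}{\frac{118248}{319} + \left(\left(-284050\right) \frac{1}{381} + 292878 \cdot \frac{1}{8999}\right)} = \frac{1}{\frac{118248}{319} + \left(- \frac{284050}{381} + \frac{292878}{8999}\right)} = \frac{1}{\frac{118248}{319} - \frac{2444579432}{3428619}} = \frac{1}{- \frac{374393499296}{1093729461}} = - \frac{1093729461}{374393499296}$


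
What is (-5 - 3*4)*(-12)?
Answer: 204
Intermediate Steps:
(-5 - 3*4)*(-12) = (-5 - 12)*(-12) = -17*(-12) = 204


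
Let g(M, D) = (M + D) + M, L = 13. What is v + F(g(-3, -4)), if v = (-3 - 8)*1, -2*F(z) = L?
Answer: -35/2 ≈ -17.500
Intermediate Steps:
g(M, D) = D + 2*M (g(M, D) = (D + M) + M = D + 2*M)
F(z) = -13/2 (F(z) = -½*13 = -13/2)
v = -11 (v = -11*1 = -11)
v + F(g(-3, -4)) = -11 - 13/2 = -35/2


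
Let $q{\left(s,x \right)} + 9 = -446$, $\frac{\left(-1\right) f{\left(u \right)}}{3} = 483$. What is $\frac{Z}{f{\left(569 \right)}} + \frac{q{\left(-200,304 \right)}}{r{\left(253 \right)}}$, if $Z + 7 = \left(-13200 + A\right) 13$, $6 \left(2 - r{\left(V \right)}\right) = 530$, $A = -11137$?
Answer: $\frac{521257}{2331} \approx 223.62$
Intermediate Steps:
$r{\left(V \right)} = - \frac{259}{3}$ ($r{\left(V \right)} = 2 - \frac{265}{3} = - \frac{259}{3}$)
$f{\left(u \right)} = -1449$ ($f{\left(u \right)} = \left(-3\right) 483 = -1449$)
$q{\left(s,x \right)} = -455$ ($q{\left(s,x \right)} = -9 - 446 = -455$)
$Z = -316388$ ($Z = -7 + \left(-13200 - 11137\right) 13 = -7 - 316381 = -316388$)
$\frac{Z}{f{\left(569 \right)}} + \frac{q{\left(-200,304 \right)}}{r{\left(253 \right)}} = - \frac{316388}{-1449} - \frac{455}{- \frac{259}{3}} = \left(-316388\right) \left(- \frac{1}{1449}\right) - - \frac{195}{37} = \frac{13756}{63} + \frac{195}{37} = \frac{521257}{2331}$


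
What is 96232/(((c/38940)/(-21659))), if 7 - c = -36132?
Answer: -81162209298720/36139 ≈ -2.2458e+9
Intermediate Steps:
c = 36139 (c = 7 - 1*(-36132) = 7 + 36132 = 36139)
96232/(((c/38940)/(-21659))) = 96232/(((36139/38940)/(-21659))) = 96232/(((36139*(1/38940))*(-1/21659))) = 96232/(((36139/38940)*(-1/21659))) = 96232/(-36139/843401460) = 96232*(-843401460/36139) = -81162209298720/36139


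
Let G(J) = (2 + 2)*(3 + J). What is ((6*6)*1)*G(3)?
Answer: 864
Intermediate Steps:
G(J) = 12 + 4*J (G(J) = 4*(3 + J) = 12 + 4*J)
((6*6)*1)*G(3) = ((6*6)*1)*(12 + 4*3) = (36*1)*(12 + 12) = 36*24 = 864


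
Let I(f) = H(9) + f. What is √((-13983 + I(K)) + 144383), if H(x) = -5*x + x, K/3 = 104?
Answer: 2*√32669 ≈ 361.49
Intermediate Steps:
K = 312 (K = 3*104 = 312)
H(x) = -4*x
I(f) = -36 + f (I(f) = -4*9 + f = -36 + f)
√((-13983 + I(K)) + 144383) = √((-13983 + (-36 + 312)) + 144383) = √((-13983 + 276) + 144383) = √(-13707 + 144383) = √130676 = 2*√32669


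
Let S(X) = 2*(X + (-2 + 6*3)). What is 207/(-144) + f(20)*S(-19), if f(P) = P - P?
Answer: -23/16 ≈ -1.4375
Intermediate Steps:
S(X) = 32 + 2*X (S(X) = 2*(X + (-2 + 18)) = 2*(X + 16) = 2*(16 + X) = 32 + 2*X)
f(P) = 0
207/(-144) + f(20)*S(-19) = 207/(-144) + 0*(32 + 2*(-19)) = 207*(-1/144) + 0*(32 - 38) = -23/16 + 0*(-6) = -23/16 + 0 = -23/16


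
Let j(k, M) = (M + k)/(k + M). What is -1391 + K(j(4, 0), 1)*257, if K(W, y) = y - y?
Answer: -1391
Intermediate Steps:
j(k, M) = 1 (j(k, M) = (M + k)/(M + k) = 1)
K(W, y) = 0
-1391 + K(j(4, 0), 1)*257 = -1391 + 0*257 = -1391 + 0 = -1391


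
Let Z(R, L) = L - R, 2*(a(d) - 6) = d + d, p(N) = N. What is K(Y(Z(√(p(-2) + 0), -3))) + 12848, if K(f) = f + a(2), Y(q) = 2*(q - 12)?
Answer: 12826 - 2*I*√2 ≈ 12826.0 - 2.8284*I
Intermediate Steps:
a(d) = 6 + d (a(d) = 6 + (d + d)/2 = 6 + (2*d)/2 = 6 + d)
Y(q) = -24 + 2*q (Y(q) = 2*(-12 + q) = -24 + 2*q)
K(f) = 8 + f (K(f) = f + (6 + 2) = f + 8 = 8 + f)
K(Y(Z(√(p(-2) + 0), -3))) + 12848 = (8 + (-24 + 2*(-3 - √(-2 + 0)))) + 12848 = (8 + (-24 + 2*(-3 - √(-2)))) + 12848 = (8 + (-24 + 2*(-3 - I*√2))) + 12848 = (8 + (-24 + (-6 - 2*I*√2))) + 12848 = (8 + (-30 - 2*I*√2)) + 12848 = (-22 - 2*I*√2) + 12848 = 12826 - 2*I*√2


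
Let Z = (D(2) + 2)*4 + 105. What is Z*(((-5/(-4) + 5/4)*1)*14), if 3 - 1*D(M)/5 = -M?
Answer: 7455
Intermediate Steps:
D(M) = 15 + 5*M (D(M) = 15 - (-5)*M = 15 + 5*M)
Z = 213 (Z = ((15 + 5*2) + 2)*4 + 105 = ((15 + 10) + 2)*4 + 105 = (25 + 2)*4 + 105 = 27*4 + 105 = 108 + 105 = 213)
Z*(((-5/(-4) + 5/4)*1)*14) = 213*(((-5/(-4) + 5/4)*1)*14) = 213*(((-5*(-¼) + 5*(¼))*1)*14) = 213*(((5/4 + 5/4)*1)*14) = 213*(((5/2)*1)*14) = 213*((5/2)*14) = 213*35 = 7455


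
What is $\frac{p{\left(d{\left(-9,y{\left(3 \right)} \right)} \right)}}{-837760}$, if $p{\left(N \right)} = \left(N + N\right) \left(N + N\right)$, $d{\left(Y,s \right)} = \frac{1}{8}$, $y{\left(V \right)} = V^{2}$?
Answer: $- \frac{1}{13404160} \approx -7.4604 \cdot 10^{-8}$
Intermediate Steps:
$d{\left(Y,s \right)} = \frac{1}{8}$
$p{\left(N \right)} = 4 N^{2}$ ($p{\left(N \right)} = 2 N 2 N = 4 N^{2}$)
$\frac{p{\left(d{\left(-9,y{\left(3 \right)} \right)} \right)}}{-837760} = \frac{4 \left(\frac{1}{8}\right)^{2}}{-837760} = 4 \cdot \frac{1}{64} \left(- \frac{1}{837760}\right) = \frac{1}{16} \left(- \frac{1}{837760}\right) = - \frac{1}{13404160}$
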